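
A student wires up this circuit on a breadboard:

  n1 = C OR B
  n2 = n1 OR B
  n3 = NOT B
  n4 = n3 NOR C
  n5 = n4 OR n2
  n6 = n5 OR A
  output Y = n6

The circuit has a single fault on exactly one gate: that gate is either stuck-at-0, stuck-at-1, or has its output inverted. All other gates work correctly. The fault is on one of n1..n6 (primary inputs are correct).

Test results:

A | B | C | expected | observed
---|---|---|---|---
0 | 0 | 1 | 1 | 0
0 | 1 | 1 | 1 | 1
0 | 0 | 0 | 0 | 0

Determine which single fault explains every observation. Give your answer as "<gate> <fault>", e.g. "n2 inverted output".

Fault-free values for test 1 (A=0, B=0, C=1): n1=1, n2=1, n3=1, n4=0, n5=1, n6=1, giving Y=1. Observed 0.
Test 1: faults giving observed 0 are {n1 stuck-at-0, n1 inverted output, n2 stuck-at-0, n2 inverted output, n5 stuck-at-0, n5 inverted output, n6 stuck-at-0, n6 inverted output}.
Test 2 (A=0, B=1, C=1): fault-free n1=1, n2=1, n3=0, n4=0, n5=1, n6=1 → 1; observed 1. Eliminates n2 stuck-at-0, n2 inverted output, n5 stuck-at-0, n5 inverted output, n6 stuck-at-0, n6 inverted output.
Test 3 (A=0, B=0, C=0): fault-free n1=0, n2=0, n3=1, n4=0, n5=0, n6=0 → 0; observed 0. Eliminates n1 inverted output.
Only n1 stuck-at-0 is consistent with every test.

n1 stuck-at-0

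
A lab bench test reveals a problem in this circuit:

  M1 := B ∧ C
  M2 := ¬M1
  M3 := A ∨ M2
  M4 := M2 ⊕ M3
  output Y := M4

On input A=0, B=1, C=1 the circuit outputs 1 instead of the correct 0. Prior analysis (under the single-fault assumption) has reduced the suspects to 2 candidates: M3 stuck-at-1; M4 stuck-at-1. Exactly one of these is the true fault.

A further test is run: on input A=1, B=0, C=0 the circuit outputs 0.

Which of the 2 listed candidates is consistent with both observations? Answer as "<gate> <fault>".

M3 stuck-at-1

Evaluate each candidate on input A=1, B=0, C=0:
  M3 stuck-at-1: M1=0, M2=1, M3=1 [stuck-at-1], M4=0 → 0 — matches
  M4 stuck-at-1: M1=0, M2=1, M3=1, M4=1 [stuck-at-1] → 1 — eliminated
Only M3 stuck-at-1 reproduces the observed 0.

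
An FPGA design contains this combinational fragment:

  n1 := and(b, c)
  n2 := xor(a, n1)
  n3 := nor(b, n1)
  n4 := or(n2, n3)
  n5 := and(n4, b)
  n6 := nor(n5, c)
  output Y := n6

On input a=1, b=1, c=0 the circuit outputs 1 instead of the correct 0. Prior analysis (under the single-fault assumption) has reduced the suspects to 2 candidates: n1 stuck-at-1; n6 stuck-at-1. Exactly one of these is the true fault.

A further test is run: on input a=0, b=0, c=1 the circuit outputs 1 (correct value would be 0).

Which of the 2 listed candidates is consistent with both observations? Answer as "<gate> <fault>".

Evaluate each candidate on input a=0, b=0, c=1:
  n1 stuck-at-1: n1=1 [stuck-at-1], n2=1, n3=0, n4=1, n5=0, n6=0 → 0 — eliminated
  n6 stuck-at-1: n1=0, n2=0, n3=1, n4=1, n5=0, n6=1 [stuck-at-1] → 1 — matches
Only n6 stuck-at-1 reproduces the observed 1.

n6 stuck-at-1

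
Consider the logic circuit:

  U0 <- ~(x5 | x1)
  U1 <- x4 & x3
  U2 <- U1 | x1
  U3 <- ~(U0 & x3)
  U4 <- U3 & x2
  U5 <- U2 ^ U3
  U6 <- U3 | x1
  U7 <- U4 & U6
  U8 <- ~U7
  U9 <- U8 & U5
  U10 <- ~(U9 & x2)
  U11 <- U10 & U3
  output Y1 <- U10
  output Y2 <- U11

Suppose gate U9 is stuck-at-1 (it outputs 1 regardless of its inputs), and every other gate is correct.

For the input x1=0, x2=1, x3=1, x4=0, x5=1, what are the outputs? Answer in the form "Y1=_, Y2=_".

Y1=0, Y2=0

Propagate with U9 forced: U0=0, U1=0, U2=0, U3=1, U4=1, U5=1, U6=1, U7=1, U8=0, U9=1 [stuck-at-1], U10=0, U11=0.
So the outputs are Y1=0, Y2=0. (Without the fault they would be Y1=1, Y2=1.)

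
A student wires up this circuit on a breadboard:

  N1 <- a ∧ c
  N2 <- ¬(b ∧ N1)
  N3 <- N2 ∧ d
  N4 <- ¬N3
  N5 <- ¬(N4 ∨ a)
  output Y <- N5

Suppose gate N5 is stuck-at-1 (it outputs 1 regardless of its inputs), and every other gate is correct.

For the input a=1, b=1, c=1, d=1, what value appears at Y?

1

Propagate with N5 forced: N1=1, N2=0, N3=0, N4=1, N5=1 [stuck-at-1].
So Y = 1. (Without the fault it would be 0.)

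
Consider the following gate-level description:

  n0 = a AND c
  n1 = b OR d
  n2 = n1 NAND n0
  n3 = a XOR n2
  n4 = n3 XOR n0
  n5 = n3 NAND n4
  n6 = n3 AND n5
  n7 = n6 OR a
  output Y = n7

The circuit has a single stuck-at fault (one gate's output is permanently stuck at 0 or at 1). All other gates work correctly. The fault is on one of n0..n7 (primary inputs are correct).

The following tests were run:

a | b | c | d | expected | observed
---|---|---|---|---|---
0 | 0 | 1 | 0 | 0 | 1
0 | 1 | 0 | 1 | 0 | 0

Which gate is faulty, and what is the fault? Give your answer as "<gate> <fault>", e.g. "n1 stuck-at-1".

n0 stuck-at-1

Fault-free values for test 1 (a=0, b=0, c=1, d=0): n0=0, n1=0, n2=1, n3=1, n4=1, n5=0, n6=0, n7=0, giving Y=0. Observed 1.
Test 1: faults giving observed 1 are {n0 stuck-at-1, n4 stuck-at-0, n5 stuck-at-1, n6 stuck-at-1, n7 stuck-at-1}.
Test 2 (a=0, b=1, c=0, d=1): fault-free n0=0, n1=1, n2=1, n3=1, n4=1, n5=0, n6=0, n7=0 → 0; observed 0. Eliminates n4 stuck-at-0, n5 stuck-at-1, n6 stuck-at-1, n7 stuck-at-1.
Only n0 stuck-at-1 is consistent with every test.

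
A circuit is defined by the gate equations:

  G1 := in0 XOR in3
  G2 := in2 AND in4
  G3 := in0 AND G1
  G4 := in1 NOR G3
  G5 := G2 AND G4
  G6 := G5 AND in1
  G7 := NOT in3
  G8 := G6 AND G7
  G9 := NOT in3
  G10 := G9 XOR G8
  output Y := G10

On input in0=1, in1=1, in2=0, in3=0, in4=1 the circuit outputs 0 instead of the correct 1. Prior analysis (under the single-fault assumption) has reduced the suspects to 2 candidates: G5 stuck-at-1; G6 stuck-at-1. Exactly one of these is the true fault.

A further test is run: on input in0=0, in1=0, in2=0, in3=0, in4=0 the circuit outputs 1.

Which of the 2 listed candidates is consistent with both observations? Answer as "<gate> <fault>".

Evaluate each candidate on input in0=0, in1=0, in2=0, in3=0, in4=0:
  G5 stuck-at-1: G1=0, G2=0, G3=0, G4=1, G5=1 [stuck-at-1], G6=0, G7=1, G8=0, G9=1, G10=1 → 1 — matches
  G6 stuck-at-1: G1=0, G2=0, G3=0, G4=1, G5=0, G6=1 [stuck-at-1], G7=1, G8=1, G9=1, G10=0 → 0 — eliminated
Only G5 stuck-at-1 reproduces the observed 1.

G5 stuck-at-1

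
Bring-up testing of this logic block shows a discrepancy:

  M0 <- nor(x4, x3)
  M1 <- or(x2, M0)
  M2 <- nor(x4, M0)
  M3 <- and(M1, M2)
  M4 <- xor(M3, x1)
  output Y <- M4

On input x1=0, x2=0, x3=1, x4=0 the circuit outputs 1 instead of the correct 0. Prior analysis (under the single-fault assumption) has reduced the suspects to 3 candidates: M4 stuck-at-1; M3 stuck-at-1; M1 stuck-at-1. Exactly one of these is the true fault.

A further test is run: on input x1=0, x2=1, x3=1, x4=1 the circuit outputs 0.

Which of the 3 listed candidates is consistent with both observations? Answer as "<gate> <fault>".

Evaluate each candidate on input x1=0, x2=1, x3=1, x4=1:
  M4 stuck-at-1: M0=0, M1=1, M2=0, M3=0, M4=1 [stuck-at-1] → 1 — eliminated
  M3 stuck-at-1: M0=0, M1=1, M2=0, M3=1 [stuck-at-1], M4=1 → 1 — eliminated
  M1 stuck-at-1: M0=0, M1=1 [stuck-at-1], M2=0, M3=0, M4=0 → 0 — matches
Only M1 stuck-at-1 reproduces the observed 0.

M1 stuck-at-1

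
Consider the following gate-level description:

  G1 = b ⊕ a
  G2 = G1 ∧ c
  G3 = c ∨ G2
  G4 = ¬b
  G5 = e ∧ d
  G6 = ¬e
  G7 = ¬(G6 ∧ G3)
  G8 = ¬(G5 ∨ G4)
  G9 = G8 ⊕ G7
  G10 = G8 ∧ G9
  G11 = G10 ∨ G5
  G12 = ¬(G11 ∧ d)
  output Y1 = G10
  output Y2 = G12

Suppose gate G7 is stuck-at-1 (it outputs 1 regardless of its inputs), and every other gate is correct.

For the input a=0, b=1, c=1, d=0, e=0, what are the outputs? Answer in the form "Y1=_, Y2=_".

Propagate with G7 forced: G1=1, G2=1, G3=1, G4=0, G5=0, G6=1, G7=1 [stuck-at-1], G8=1, G9=0, G10=0, G11=0, G12=1.
So the outputs are Y1=0, Y2=1. (Without the fault they would be Y1=1, Y2=1.)

Y1=0, Y2=1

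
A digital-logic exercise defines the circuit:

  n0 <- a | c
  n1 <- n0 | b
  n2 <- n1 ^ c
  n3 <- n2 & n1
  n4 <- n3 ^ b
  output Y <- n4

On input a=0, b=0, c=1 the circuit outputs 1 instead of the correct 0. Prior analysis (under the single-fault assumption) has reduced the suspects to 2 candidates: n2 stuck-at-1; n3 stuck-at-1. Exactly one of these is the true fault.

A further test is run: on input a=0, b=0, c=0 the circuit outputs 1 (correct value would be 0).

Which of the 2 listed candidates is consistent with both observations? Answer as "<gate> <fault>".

n3 stuck-at-1

Evaluate each candidate on input a=0, b=0, c=0:
  n2 stuck-at-1: n0=0, n1=0, n2=1 [stuck-at-1], n3=0, n4=0 → 0 — eliminated
  n3 stuck-at-1: n0=0, n1=0, n2=0, n3=1 [stuck-at-1], n4=1 → 1 — matches
Only n3 stuck-at-1 reproduces the observed 1.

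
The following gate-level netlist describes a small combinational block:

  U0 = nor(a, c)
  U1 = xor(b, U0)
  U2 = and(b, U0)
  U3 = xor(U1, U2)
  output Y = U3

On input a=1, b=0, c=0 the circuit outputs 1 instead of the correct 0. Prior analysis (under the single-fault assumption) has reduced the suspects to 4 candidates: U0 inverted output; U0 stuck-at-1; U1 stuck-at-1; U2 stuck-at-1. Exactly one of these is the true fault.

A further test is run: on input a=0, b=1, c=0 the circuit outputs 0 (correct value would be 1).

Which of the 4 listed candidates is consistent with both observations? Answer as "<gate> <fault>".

Evaluate each candidate on input a=0, b=1, c=0:
  U0 inverted output: U0=0 [inverted output], U1=1, U2=0, U3=1 → 1 — eliminated
  U0 stuck-at-1: U0=1 [stuck-at-1], U1=0, U2=1, U3=1 → 1 — eliminated
  U1 stuck-at-1: U0=1, U1=1 [stuck-at-1], U2=1, U3=0 → 0 — matches
  U2 stuck-at-1: U0=1, U1=0, U2=1 [stuck-at-1], U3=1 → 1 — eliminated
Only U1 stuck-at-1 reproduces the observed 0.

U1 stuck-at-1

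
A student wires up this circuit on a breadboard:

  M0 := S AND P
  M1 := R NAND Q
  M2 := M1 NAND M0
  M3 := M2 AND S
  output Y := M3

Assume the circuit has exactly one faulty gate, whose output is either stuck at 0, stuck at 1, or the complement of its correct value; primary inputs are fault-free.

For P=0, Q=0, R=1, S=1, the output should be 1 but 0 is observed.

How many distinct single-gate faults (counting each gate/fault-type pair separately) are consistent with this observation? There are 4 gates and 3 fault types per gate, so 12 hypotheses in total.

6

Fault-free: M0=0, M1=1, M2=1, M3=1 → 1. Observed 0.
  M0 stuck-at-0: output 1 ✗
  M0 stuck-at-1: output 0 ✓
  M0 inverted output: output 0 ✓
  M1 stuck-at-0: output 1 ✗
  M1 stuck-at-1: output 1 ✗
  M1 inverted output: output 1 ✗
  M2 stuck-at-0: output 0 ✓
  M2 stuck-at-1: output 1 ✗
  M2 inverted output: output 0 ✓
  M3 stuck-at-0: output 0 ✓
  M3 stuck-at-1: output 1 ✗
  M3 inverted output: output 0 ✓
Consistent faults: {M0 stuck-at-1, M0 inverted output, M2 stuck-at-0, M2 inverted output, M3 stuck-at-0, M3 inverted output} — 6 in all.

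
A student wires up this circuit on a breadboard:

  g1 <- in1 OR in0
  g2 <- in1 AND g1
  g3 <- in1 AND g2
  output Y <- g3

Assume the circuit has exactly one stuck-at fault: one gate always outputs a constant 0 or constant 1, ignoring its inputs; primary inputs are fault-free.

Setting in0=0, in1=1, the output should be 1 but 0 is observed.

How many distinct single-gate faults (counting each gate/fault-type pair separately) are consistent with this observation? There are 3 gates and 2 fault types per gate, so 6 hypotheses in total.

3

Fault-free: g1=1, g2=1, g3=1 → 1. Observed 0.
  g1 stuck-at-0: output 0 ✓
  g1 stuck-at-1: output 1 ✗
  g2 stuck-at-0: output 0 ✓
  g2 stuck-at-1: output 1 ✗
  g3 stuck-at-0: output 0 ✓
  g3 stuck-at-1: output 1 ✗
Consistent faults: {g1 stuck-at-0, g2 stuck-at-0, g3 stuck-at-0} — 3 in all.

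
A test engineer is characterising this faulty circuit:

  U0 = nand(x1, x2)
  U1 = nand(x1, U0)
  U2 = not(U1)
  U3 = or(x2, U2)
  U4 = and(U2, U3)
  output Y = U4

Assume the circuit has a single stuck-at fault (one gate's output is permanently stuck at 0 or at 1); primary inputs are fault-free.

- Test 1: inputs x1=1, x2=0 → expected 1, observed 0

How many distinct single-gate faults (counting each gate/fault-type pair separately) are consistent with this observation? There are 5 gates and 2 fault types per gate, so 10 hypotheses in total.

5

Fault-free: U0=1, U1=0, U2=1, U3=1, U4=1 → 1. Observed 0.
  U0 stuck-at-0: output 0 ✓
  U0 stuck-at-1: output 1 ✗
  U1 stuck-at-0: output 1 ✗
  U1 stuck-at-1: output 0 ✓
  U2 stuck-at-0: output 0 ✓
  U2 stuck-at-1: output 1 ✗
  U3 stuck-at-0: output 0 ✓
  U3 stuck-at-1: output 1 ✗
  U4 stuck-at-0: output 0 ✓
  U4 stuck-at-1: output 1 ✗
Consistent faults: {U0 stuck-at-0, U1 stuck-at-1, U2 stuck-at-0, U3 stuck-at-0, U4 stuck-at-0} — 5 in all.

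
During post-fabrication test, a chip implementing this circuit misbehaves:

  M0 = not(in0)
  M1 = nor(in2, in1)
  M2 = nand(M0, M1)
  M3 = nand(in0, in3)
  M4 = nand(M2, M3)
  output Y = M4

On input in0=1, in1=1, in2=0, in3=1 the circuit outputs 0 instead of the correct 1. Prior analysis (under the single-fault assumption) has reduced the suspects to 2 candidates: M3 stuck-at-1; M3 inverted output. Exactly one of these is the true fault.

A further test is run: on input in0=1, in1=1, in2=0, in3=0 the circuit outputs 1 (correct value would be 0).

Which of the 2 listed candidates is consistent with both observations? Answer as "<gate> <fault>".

Evaluate each candidate on input in0=1, in1=1, in2=0, in3=0:
  M3 stuck-at-1: M0=0, M1=0, M2=1, M3=1 [stuck-at-1], M4=0 → 0 — eliminated
  M3 inverted output: M0=0, M1=0, M2=1, M3=0 [inverted output], M4=1 → 1 — matches
Only M3 inverted output reproduces the observed 1.

M3 inverted output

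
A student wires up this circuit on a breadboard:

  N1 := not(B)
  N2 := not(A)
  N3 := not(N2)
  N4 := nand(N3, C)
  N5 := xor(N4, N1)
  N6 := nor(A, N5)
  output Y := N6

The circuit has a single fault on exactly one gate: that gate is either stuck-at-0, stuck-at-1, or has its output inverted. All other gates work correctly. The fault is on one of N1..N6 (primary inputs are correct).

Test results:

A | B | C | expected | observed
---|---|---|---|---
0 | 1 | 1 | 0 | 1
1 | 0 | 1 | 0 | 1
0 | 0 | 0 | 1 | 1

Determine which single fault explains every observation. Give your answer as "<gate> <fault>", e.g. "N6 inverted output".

Fault-free values for test 1 (A=0, B=1, C=1): N1=0, N2=1, N3=0, N4=1, N5=1, N6=0, giving Y=0. Observed 1.
Test 1: faults giving observed 1 are {N1 stuck-at-1, N1 inverted output, N2 stuck-at-0, N2 inverted output, N3 stuck-at-1, N3 inverted output, N4 stuck-at-0, N4 inverted output, N5 stuck-at-0, N5 inverted output, N6 stuck-at-1, N6 inverted output}.
Test 2 (A=1, B=0, C=1): fault-free N1=1, N2=0, N3=1, N4=0, N5=1, N6=0 → 0; observed 1. Eliminates N1 stuck-at-1, N1 inverted output, N2 stuck-at-0, N2 inverted output, N3 stuck-at-1, N3 inverted output, N4 stuck-at-0, N4 inverted output, N5 stuck-at-0, N5 inverted output.
Test 3 (A=0, B=0, C=0): fault-free N1=1, N2=1, N3=0, N4=1, N5=0, N6=1 → 1; observed 1. Eliminates N6 inverted output.
Only N6 stuck-at-1 is consistent with every test.

N6 stuck-at-1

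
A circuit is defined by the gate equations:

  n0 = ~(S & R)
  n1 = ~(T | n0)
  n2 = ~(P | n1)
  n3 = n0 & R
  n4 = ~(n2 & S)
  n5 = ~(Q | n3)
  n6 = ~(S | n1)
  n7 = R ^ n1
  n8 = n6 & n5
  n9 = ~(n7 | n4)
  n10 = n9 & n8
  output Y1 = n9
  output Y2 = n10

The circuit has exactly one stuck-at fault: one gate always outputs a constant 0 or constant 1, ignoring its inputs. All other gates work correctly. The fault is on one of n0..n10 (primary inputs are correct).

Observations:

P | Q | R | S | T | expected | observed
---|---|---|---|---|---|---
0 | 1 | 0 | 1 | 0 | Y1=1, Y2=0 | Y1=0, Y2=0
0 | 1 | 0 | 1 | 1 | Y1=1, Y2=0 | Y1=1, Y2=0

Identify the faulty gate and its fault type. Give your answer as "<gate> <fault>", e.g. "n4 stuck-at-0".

Fault-free values for test 1 (P=0, Q=1, R=0, S=1, T=0): n0=1, n1=0, n2=1, n3=0, n4=0, n5=0, n6=0, n7=0, n8=0, n9=1, n10=0, giving Y1=1, Y2=0. Observed Y1=0, Y2=0.
Test 1: faults giving observed Y1=0, Y2=0 are {n0 stuck-at-0, n1 stuck-at-1, n2 stuck-at-0, n4 stuck-at-1, n7 stuck-at-1, n9 stuck-at-0}.
Test 2 (P=0, Q=1, R=0, S=1, T=1): fault-free n0=1, n1=0, n2=1, n3=0, n4=0, n5=0, n6=0, n7=0, n8=0, n9=1, n10=0 → Y1=1, Y2=0; observed Y1=1, Y2=0. Eliminates n1 stuck-at-1, n2 stuck-at-0, n4 stuck-at-1, n7 stuck-at-1, n9 stuck-at-0.
Only n0 stuck-at-0 is consistent with every test.

n0 stuck-at-0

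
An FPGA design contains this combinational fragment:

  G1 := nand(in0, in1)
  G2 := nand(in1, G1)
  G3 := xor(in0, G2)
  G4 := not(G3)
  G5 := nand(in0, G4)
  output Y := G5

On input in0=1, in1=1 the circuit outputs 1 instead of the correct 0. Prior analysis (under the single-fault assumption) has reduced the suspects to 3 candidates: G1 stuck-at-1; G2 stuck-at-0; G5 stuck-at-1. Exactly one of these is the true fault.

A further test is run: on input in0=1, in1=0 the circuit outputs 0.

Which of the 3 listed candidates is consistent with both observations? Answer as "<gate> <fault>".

G1 stuck-at-1

Evaluate each candidate on input in0=1, in1=0:
  G1 stuck-at-1: G1=1 [stuck-at-1], G2=1, G3=0, G4=1, G5=0 → 0 — matches
  G2 stuck-at-0: G1=1, G2=0 [stuck-at-0], G3=1, G4=0, G5=1 → 1 — eliminated
  G5 stuck-at-1: G1=1, G2=1, G3=0, G4=1, G5=1 [stuck-at-1] → 1 — eliminated
Only G1 stuck-at-1 reproduces the observed 0.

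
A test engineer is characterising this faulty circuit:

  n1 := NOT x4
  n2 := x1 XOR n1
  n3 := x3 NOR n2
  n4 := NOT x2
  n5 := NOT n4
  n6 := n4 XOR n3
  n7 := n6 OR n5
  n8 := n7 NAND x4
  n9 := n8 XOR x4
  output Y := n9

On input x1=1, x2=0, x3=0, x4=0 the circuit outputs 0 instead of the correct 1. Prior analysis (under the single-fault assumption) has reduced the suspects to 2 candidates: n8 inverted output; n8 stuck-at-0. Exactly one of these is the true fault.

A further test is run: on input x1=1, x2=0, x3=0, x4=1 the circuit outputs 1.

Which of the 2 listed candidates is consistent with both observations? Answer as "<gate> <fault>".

Evaluate each candidate on input x1=1, x2=0, x3=0, x4=1:
  n8 inverted output: n1=0, n2=1, n3=0, n4=1, n5=0, n6=1, n7=1, n8=1 [inverted output], n9=0 → 0 — eliminated
  n8 stuck-at-0: n1=0, n2=1, n3=0, n4=1, n5=0, n6=1, n7=1, n8=0 [stuck-at-0], n9=1 → 1 — matches
Only n8 stuck-at-0 reproduces the observed 1.

n8 stuck-at-0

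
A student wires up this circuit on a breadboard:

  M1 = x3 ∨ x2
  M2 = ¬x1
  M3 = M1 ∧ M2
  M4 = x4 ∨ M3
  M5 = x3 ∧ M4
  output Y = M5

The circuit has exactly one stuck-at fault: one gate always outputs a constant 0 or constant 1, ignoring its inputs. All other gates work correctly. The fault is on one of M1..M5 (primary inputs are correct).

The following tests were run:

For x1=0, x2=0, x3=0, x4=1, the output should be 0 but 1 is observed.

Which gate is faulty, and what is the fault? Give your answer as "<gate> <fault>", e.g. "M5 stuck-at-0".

Fault-free values for test 1 (x1=0, x2=0, x3=0, x4=1): M1=0, M2=1, M3=0, M4=1, M5=0, giving Y=0. Observed 1.
Test 1: faults giving observed 1 are {M5 stuck-at-1}.
Only M5 stuck-at-1 is consistent with every test.

M5 stuck-at-1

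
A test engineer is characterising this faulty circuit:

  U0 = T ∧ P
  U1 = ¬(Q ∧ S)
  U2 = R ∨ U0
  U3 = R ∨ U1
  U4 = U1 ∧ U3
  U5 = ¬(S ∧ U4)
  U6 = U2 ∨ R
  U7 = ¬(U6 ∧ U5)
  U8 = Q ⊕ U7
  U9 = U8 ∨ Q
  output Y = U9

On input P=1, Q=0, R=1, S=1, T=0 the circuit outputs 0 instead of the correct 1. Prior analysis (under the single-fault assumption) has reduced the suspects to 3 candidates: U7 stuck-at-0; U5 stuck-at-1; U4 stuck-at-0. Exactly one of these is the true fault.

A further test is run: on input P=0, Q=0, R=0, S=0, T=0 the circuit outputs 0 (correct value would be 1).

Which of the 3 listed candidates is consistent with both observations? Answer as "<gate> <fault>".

U7 stuck-at-0

Evaluate each candidate on input P=0, Q=0, R=0, S=0, T=0:
  U7 stuck-at-0: U0=0, U1=1, U2=0, U3=1, U4=1, U5=1, U6=0, U7=0 [stuck-at-0], U8=0, U9=0 → 0 — matches
  U5 stuck-at-1: U0=0, U1=1, U2=0, U3=1, U4=1, U5=1 [stuck-at-1], U6=0, U7=1, U8=1, U9=1 → 1 — eliminated
  U4 stuck-at-0: U0=0, U1=1, U2=0, U3=1, U4=0 [stuck-at-0], U5=1, U6=0, U7=1, U8=1, U9=1 → 1 — eliminated
Only U7 stuck-at-0 reproduces the observed 0.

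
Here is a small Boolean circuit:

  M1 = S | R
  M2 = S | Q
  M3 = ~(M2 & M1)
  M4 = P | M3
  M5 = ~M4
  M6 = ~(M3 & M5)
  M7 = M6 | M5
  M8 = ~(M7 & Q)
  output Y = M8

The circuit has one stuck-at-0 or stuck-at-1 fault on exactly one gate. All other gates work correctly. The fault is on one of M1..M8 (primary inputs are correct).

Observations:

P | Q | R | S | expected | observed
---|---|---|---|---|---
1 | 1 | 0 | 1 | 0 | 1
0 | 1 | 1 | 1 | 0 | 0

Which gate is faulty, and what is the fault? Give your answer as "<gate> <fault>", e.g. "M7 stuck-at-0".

M6 stuck-at-0

Fault-free values for test 1 (P=1, Q=1, R=0, S=1): M1=1, M2=1, M3=0, M4=1, M5=0, M6=1, M7=1, M8=0, giving Y=0. Observed 1.
Test 1: faults giving observed 1 are {M6 stuck-at-0, M7 stuck-at-0, M8 stuck-at-1}.
Test 2 (P=0, Q=1, R=1, S=1): fault-free M1=1, M2=1, M3=0, M4=0, M5=1, M6=1, M7=1, M8=0 → 0; observed 0. Eliminates M7 stuck-at-0, M8 stuck-at-1.
Only M6 stuck-at-0 is consistent with every test.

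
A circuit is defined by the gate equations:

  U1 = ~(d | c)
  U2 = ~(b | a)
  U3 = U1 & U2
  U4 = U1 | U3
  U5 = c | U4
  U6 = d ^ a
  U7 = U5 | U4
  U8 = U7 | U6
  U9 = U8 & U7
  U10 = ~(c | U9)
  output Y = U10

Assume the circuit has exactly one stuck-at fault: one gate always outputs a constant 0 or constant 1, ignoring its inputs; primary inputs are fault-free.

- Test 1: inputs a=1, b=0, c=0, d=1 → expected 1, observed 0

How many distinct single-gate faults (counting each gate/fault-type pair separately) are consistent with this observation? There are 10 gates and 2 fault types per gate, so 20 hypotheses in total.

Fault-free: U1=0, U2=0, U3=0, U4=0, U5=0, U6=0, U7=0, U8=0, U9=0, U10=1 → 1. Observed 0.
  U1: stuck-at-1 ✓; others ✗
  U2: none of the 2 fault types match ✗
  U3: stuck-at-1 ✓; others ✗
  U4: stuck-at-1 ✓; others ✗
  U5: stuck-at-1 ✓; others ✗
  U6: none of the 2 fault types match ✗
  U7: stuck-at-1 ✓; others ✗
  U8: none of the 2 fault types match ✗
  U9: stuck-at-1 ✓; others ✗
  U10: stuck-at-0 ✓; others ✗
Consistent faults: {U1 stuck-at-1, U3 stuck-at-1, U4 stuck-at-1, U5 stuck-at-1, U7 stuck-at-1, U9 stuck-at-1, U10 stuck-at-0} — 7 in all.

7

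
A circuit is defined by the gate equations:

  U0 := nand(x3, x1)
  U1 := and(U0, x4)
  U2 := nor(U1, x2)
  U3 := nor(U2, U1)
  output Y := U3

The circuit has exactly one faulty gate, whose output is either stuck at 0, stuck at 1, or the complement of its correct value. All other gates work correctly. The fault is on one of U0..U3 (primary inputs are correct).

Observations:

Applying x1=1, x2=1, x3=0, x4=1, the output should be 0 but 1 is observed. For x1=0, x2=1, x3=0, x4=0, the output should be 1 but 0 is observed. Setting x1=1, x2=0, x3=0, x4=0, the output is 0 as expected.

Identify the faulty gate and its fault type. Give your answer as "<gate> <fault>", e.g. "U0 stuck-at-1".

U1 inverted output

Fault-free values for test 1 (x1=1, x2=1, x3=0, x4=1): U0=1, U1=1, U2=0, U3=0, giving Y=0. Observed 1.
Test 1: faults giving observed 1 are {U0 stuck-at-0, U0 inverted output, U1 stuck-at-0, U1 inverted output, U3 stuck-at-1, U3 inverted output}.
Test 2 (x1=0, x2=1, x3=0, x4=0): fault-free U0=1, U1=0, U2=0, U3=1 → 1; observed 0. Eliminates U0 stuck-at-0, U0 inverted output, U1 stuck-at-0, U3 stuck-at-1.
Test 3 (x1=1, x2=0, x3=0, x4=0): fault-free U0=1, U1=0, U2=1, U3=0 → 0; observed 0. Eliminates U3 inverted output.
Only U1 inverted output is consistent with every test.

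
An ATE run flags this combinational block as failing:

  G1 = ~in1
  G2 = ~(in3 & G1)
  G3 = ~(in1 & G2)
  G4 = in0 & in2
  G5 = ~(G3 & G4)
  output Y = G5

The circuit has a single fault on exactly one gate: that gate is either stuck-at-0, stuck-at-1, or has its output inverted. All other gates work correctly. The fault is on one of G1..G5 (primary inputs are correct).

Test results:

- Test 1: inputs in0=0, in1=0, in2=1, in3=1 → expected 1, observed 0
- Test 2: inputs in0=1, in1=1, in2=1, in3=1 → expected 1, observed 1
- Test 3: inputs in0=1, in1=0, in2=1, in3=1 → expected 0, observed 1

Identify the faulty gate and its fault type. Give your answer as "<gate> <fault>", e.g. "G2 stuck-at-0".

Fault-free values for test 1 (in0=0, in1=0, in2=1, in3=1): G1=1, G2=0, G3=1, G4=0, G5=1, giving Y=1. Observed 0.
Test 1: faults giving observed 0 are {G4 stuck-at-1, G4 inverted output, G5 stuck-at-0, G5 inverted output}.
Test 2 (in0=1, in1=1, in2=1, in3=1): fault-free G1=0, G2=1, G3=0, G4=1, G5=1 → 1; observed 1. Eliminates G5 stuck-at-0, G5 inverted output.
Test 3 (in0=1, in1=0, in2=1, in3=1): fault-free G1=1, G2=0, G3=1, G4=1, G5=0 → 0; observed 1. Eliminates G4 stuck-at-1.
Only G4 inverted output is consistent with every test.

G4 inverted output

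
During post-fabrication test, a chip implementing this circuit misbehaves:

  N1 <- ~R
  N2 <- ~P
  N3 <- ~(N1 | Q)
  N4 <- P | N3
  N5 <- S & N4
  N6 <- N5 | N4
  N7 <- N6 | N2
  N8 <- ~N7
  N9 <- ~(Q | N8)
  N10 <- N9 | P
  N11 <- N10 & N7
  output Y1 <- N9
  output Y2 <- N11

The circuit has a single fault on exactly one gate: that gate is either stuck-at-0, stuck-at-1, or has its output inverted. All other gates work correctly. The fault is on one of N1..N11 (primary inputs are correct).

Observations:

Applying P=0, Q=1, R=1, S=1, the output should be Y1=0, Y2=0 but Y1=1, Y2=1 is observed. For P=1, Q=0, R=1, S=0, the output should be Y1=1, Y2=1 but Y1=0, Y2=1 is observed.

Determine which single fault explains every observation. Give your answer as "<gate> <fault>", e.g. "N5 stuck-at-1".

Fault-free values for test 1 (P=0, Q=1, R=1, S=1): N1=0, N2=1, N3=0, N4=0, N5=0, N6=0, N7=1, N8=0, N9=0, N10=0, N11=0, giving Y1=0, Y2=0. Observed Y1=1, Y2=1.
Test 1: faults giving observed Y1=1, Y2=1 are {N9 stuck-at-1, N9 inverted output}.
Test 2 (P=1, Q=0, R=1, S=0): fault-free N1=0, N2=0, N3=1, N4=1, N5=0, N6=1, N7=1, N8=0, N9=1, N10=1, N11=1 → Y1=1, Y2=1; observed Y1=0, Y2=1. Eliminates N9 stuck-at-1.
Only N9 inverted output is consistent with every test.

N9 inverted output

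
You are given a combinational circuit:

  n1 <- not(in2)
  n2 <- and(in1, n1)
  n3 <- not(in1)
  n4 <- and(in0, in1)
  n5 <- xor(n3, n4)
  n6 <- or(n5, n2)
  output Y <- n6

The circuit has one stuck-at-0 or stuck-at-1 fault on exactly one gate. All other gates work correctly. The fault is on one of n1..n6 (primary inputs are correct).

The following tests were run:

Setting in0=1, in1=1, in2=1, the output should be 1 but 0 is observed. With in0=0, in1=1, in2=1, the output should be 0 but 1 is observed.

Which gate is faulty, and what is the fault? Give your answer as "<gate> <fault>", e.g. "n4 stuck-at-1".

n3 stuck-at-1

Fault-free values for test 1 (in0=1, in1=1, in2=1): n1=0, n2=0, n3=0, n4=1, n5=1, n6=1, giving Y=1. Observed 0.
Test 1: faults giving observed 0 are {n3 stuck-at-1, n4 stuck-at-0, n5 stuck-at-0, n6 stuck-at-0}.
Test 2 (in0=0, in1=1, in2=1): fault-free n1=0, n2=0, n3=0, n4=0, n5=0, n6=0 → 0; observed 1. Eliminates n4 stuck-at-0, n5 stuck-at-0, n6 stuck-at-0.
Only n3 stuck-at-1 is consistent with every test.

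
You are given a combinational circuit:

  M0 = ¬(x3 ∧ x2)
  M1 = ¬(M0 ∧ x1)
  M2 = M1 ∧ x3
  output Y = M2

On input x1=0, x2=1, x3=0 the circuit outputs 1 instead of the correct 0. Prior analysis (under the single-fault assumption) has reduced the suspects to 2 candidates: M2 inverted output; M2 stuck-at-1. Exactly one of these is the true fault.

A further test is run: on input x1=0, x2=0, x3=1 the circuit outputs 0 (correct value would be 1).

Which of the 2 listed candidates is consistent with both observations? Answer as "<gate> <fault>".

M2 inverted output

Evaluate each candidate on input x1=0, x2=0, x3=1:
  M2 inverted output: M0=1, M1=1, M2=0 [inverted output] → 0 — matches
  M2 stuck-at-1: M0=1, M1=1, M2=1 [stuck-at-1] → 1 — eliminated
Only M2 inverted output reproduces the observed 0.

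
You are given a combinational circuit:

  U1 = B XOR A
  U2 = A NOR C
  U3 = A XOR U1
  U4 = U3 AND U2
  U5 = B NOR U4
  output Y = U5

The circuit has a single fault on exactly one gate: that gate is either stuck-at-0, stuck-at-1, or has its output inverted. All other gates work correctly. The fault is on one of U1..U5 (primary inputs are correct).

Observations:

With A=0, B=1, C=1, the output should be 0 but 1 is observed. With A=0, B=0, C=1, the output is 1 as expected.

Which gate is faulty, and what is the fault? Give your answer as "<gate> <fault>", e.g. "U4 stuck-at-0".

U5 stuck-at-1

Fault-free values for test 1 (A=0, B=1, C=1): U1=1, U2=0, U3=1, U4=0, U5=0, giving Y=0. Observed 1.
Test 1: faults giving observed 1 are {U5 stuck-at-1, U5 inverted output}.
Test 2 (A=0, B=0, C=1): fault-free U1=0, U2=0, U3=0, U4=0, U5=1 → 1; observed 1. Eliminates U5 inverted output.
Only U5 stuck-at-1 is consistent with every test.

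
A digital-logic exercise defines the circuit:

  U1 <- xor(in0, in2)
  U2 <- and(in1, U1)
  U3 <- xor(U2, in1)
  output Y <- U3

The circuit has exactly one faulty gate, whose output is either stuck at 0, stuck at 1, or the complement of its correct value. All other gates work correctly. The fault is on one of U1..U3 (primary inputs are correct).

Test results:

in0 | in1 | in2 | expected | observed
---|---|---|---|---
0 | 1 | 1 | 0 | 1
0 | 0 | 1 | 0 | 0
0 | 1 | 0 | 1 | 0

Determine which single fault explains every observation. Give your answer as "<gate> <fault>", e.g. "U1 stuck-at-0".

U1 inverted output

Fault-free values for test 1 (in0=0, in1=1, in2=1): U1=1, U2=1, U3=0, giving Y=0. Observed 1.
Test 1: faults giving observed 1 are {U1 stuck-at-0, U1 inverted output, U2 stuck-at-0, U2 inverted output, U3 stuck-at-1, U3 inverted output}.
Test 2 (in0=0, in1=0, in2=1): fault-free U1=1, U2=0, U3=0 → 0; observed 0. Eliminates U2 inverted output, U3 stuck-at-1, U3 inverted output.
Test 3 (in0=0, in1=1, in2=0): fault-free U1=0, U2=0, U3=1 → 1; observed 0. Eliminates U1 stuck-at-0, U2 stuck-at-0.
Only U1 inverted output is consistent with every test.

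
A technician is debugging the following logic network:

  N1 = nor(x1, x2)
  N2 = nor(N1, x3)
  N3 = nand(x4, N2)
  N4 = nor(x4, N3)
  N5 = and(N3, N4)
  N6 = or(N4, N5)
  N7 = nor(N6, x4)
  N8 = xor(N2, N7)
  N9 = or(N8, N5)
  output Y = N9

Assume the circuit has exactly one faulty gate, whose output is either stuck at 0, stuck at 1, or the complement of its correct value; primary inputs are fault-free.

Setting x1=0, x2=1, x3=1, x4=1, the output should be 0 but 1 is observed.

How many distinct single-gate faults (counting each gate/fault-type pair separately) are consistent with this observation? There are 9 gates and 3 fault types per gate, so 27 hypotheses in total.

12

Fault-free: N1=0, N2=0, N3=1, N4=0, N5=0, N6=0, N7=0, N8=0, N9=0 → 0. Observed 1.
  N1: none of the 3 fault types match ✗
  N2: stuck-at-1, inverted output ✓; others ✗
  N3: none of the 3 fault types match ✗
  N4: stuck-at-1, inverted output ✓; others ✗
  N5: stuck-at-1, inverted output ✓; others ✗
  N6: none of the 3 fault types match ✗
  N7: stuck-at-1, inverted output ✓; others ✗
  N8: stuck-at-1, inverted output ✓; others ✗
  N9: stuck-at-1, inverted output ✓; others ✗
Consistent faults: {N2 stuck-at-1, N2 inverted output, N4 stuck-at-1, N4 inverted output, N5 stuck-at-1, N5 inverted output, N7 stuck-at-1, N7 inverted output, N8 stuck-at-1, N8 inverted output, N9 stuck-at-1, N9 inverted output} — 12 in all.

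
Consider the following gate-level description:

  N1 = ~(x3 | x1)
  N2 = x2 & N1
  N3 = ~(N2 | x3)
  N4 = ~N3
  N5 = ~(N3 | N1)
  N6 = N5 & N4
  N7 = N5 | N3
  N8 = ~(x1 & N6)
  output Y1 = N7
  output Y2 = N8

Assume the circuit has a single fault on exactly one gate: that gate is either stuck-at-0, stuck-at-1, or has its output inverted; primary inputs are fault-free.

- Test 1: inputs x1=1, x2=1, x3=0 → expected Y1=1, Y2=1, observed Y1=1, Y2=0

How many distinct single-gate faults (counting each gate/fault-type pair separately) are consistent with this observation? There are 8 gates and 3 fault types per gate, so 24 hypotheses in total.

8

Fault-free: N1=0, N2=0, N3=1, N4=0, N5=0, N6=0, N7=1, N8=1 → Y1=1, Y2=1. Observed Y1=1, Y2=0.
  N1: none of the 3 fault types match ✗
  N2: stuck-at-1, inverted output ✓; others ✗
  N3: stuck-at-0, inverted output ✓; others ✗
  N4: none of the 3 fault types match ✗
  N5: none of the 3 fault types match ✗
  N6: stuck-at-1, inverted output ✓; others ✗
  N7: none of the 3 fault types match ✗
  N8: stuck-at-0, inverted output ✓; others ✗
Consistent faults: {N2 stuck-at-1, N2 inverted output, N3 stuck-at-0, N3 inverted output, N6 stuck-at-1, N6 inverted output, N8 stuck-at-0, N8 inverted output} — 8 in all.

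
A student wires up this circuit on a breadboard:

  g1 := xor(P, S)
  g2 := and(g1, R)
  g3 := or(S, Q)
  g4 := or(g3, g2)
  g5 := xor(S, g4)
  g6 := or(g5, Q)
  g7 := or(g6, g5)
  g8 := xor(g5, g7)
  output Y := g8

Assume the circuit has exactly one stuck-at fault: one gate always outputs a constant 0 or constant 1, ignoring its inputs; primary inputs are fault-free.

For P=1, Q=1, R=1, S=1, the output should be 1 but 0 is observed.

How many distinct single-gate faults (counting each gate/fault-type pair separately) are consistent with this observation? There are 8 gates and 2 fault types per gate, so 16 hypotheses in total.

Fault-free: g1=0, g2=0, g3=1, g4=1, g5=0, g6=1, g7=1, g8=1 → 1. Observed 0.
  g1: none of the 2 fault types match ✗
  g2: none of the 2 fault types match ✗
  g3: stuck-at-0 ✓; others ✗
  g4: stuck-at-0 ✓; others ✗
  g5: stuck-at-1 ✓; others ✗
  g6: stuck-at-0 ✓; others ✗
  g7: stuck-at-0 ✓; others ✗
  g8: stuck-at-0 ✓; others ✗
Consistent faults: {g3 stuck-at-0, g4 stuck-at-0, g5 stuck-at-1, g6 stuck-at-0, g7 stuck-at-0, g8 stuck-at-0} — 6 in all.

6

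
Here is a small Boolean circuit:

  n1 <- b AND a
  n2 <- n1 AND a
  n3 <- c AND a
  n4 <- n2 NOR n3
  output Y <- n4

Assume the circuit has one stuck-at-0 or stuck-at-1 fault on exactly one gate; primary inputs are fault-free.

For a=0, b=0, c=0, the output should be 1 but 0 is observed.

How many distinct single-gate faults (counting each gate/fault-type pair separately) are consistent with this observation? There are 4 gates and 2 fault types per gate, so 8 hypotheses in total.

3

Fault-free: n1=0, n2=0, n3=0, n4=1 → 1. Observed 0.
  n1 stuck-at-0: output 1 ✗
  n1 stuck-at-1: output 1 ✗
  n2 stuck-at-0: output 1 ✗
  n2 stuck-at-1: output 0 ✓
  n3 stuck-at-0: output 1 ✗
  n3 stuck-at-1: output 0 ✓
  n4 stuck-at-0: output 0 ✓
  n4 stuck-at-1: output 1 ✗
Consistent faults: {n2 stuck-at-1, n3 stuck-at-1, n4 stuck-at-0} — 3 in all.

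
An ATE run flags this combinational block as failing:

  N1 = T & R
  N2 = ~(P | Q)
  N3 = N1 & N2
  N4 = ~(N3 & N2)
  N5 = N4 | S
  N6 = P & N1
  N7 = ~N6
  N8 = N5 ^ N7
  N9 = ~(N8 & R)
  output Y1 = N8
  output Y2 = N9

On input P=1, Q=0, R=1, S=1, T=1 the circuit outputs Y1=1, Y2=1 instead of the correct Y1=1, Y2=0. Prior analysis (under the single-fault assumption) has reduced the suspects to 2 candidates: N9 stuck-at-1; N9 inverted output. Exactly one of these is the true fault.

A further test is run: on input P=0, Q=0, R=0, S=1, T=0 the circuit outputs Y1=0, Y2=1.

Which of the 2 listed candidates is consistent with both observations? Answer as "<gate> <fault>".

N9 stuck-at-1

Evaluate each candidate on input P=0, Q=0, R=0, S=1, T=0:
  N9 stuck-at-1: N1=0, N2=1, N3=0, N4=1, N5=1, N6=0, N7=1, N8=0, N9=1 [stuck-at-1] → Y1=0, Y2=1 — matches
  N9 inverted output: N1=0, N2=1, N3=0, N4=1, N5=1, N6=0, N7=1, N8=0, N9=0 [inverted output] → Y1=0, Y2=0 — eliminated
Only N9 stuck-at-1 reproduces the observed Y1=0, Y2=1.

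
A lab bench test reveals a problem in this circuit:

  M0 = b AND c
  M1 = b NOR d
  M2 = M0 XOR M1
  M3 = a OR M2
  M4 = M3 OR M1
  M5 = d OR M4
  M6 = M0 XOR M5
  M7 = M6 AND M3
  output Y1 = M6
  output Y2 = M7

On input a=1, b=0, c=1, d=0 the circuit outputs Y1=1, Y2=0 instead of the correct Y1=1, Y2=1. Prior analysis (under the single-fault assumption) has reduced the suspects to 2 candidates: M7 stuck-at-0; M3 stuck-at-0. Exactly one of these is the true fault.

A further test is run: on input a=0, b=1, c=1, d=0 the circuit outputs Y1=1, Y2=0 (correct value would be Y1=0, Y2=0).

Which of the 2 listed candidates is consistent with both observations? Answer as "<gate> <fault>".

Evaluate each candidate on input a=0, b=1, c=1, d=0:
  M7 stuck-at-0: M0=1, M1=0, M2=1, M3=1, M4=1, M5=1, M6=0, M7=0 [stuck-at-0] → Y1=0, Y2=0 — eliminated
  M3 stuck-at-0: M0=1, M1=0, M2=1, M3=0 [stuck-at-0], M4=0, M5=0, M6=1, M7=0 → Y1=1, Y2=0 — matches
Only M3 stuck-at-0 reproduces the observed Y1=1, Y2=0.

M3 stuck-at-0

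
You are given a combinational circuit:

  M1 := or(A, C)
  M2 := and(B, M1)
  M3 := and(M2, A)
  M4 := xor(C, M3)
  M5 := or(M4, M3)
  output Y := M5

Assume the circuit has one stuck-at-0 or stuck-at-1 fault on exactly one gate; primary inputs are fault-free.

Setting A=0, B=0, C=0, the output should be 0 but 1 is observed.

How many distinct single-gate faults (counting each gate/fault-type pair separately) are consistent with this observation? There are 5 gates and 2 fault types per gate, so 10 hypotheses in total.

Fault-free: M1=0, M2=0, M3=0, M4=0, M5=0 → 0. Observed 1.
  M1 stuck-at-0: output 0 ✗
  M1 stuck-at-1: output 0 ✗
  M2 stuck-at-0: output 0 ✗
  M2 stuck-at-1: output 0 ✗
  M3 stuck-at-0: output 0 ✗
  M3 stuck-at-1: output 1 ✓
  M4 stuck-at-0: output 0 ✗
  M4 stuck-at-1: output 1 ✓
  M5 stuck-at-0: output 0 ✗
  M5 stuck-at-1: output 1 ✓
Consistent faults: {M3 stuck-at-1, M4 stuck-at-1, M5 stuck-at-1} — 3 in all.

3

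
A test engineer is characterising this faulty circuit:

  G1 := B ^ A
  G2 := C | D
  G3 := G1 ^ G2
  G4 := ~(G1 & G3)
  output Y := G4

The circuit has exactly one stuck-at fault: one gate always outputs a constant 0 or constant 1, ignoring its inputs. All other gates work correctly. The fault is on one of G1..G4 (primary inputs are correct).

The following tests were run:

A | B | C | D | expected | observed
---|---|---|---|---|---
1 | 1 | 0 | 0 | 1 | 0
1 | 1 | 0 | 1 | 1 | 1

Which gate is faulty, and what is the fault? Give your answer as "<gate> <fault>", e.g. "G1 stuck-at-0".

Fault-free values for test 1 (A=1, B=1, C=0, D=0): G1=0, G2=0, G3=0, G4=1, giving Y=1. Observed 0.
Test 1: faults giving observed 0 are {G1 stuck-at-1, G4 stuck-at-0}.
Test 2 (A=1, B=1, C=0, D=1): fault-free G1=0, G2=1, G3=1, G4=1 → 1; observed 1. Eliminates G4 stuck-at-0.
Only G1 stuck-at-1 is consistent with every test.

G1 stuck-at-1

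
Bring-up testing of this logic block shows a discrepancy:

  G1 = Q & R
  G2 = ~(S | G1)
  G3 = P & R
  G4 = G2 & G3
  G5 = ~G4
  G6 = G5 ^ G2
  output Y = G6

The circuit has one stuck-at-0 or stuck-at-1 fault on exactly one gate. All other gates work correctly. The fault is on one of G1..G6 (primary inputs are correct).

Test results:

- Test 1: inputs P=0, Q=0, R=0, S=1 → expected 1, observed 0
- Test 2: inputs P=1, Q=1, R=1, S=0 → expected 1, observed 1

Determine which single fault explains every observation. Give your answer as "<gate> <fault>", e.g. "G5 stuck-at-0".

G2 stuck-at-1

Fault-free values for test 1 (P=0, Q=0, R=0, S=1): G1=0, G2=0, G3=0, G4=0, G5=1, G6=1, giving Y=1. Observed 0.
Test 1: faults giving observed 0 are {G2 stuck-at-1, G4 stuck-at-1, G5 stuck-at-0, G6 stuck-at-0}.
Test 2 (P=1, Q=1, R=1, S=0): fault-free G1=1, G2=0, G3=1, G4=0, G5=1, G6=1 → 1; observed 1. Eliminates G4 stuck-at-1, G5 stuck-at-0, G6 stuck-at-0.
Only G2 stuck-at-1 is consistent with every test.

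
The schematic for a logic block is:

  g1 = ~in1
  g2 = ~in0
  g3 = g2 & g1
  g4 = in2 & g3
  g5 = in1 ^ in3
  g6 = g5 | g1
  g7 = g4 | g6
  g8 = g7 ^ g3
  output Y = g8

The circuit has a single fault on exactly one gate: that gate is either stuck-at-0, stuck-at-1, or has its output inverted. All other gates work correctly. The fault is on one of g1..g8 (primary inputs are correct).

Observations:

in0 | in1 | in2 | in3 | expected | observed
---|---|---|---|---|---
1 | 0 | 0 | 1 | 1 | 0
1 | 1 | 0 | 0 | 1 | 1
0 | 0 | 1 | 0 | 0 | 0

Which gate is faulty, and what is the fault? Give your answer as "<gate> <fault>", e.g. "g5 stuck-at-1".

Fault-free values for test 1 (in0=1, in1=0, in2=0, in3=1): g1=1, g2=0, g3=0, g4=0, g5=1, g6=1, g7=1, g8=1, giving Y=1. Observed 0.
Test 1: faults giving observed 0 are {g2 stuck-at-1, g2 inverted output, g3 stuck-at-1, g3 inverted output, g6 stuck-at-0, g6 inverted output, g7 stuck-at-0, g7 inverted output, g8 stuck-at-0, g8 inverted output}.
Test 2 (in0=1, in1=1, in2=0, in3=0): fault-free g1=0, g2=0, g3=0, g4=0, g5=1, g6=1, g7=1, g8=1 → 1; observed 1. Eliminates g3 stuck-at-1, g3 inverted output, g6 stuck-at-0, g6 inverted output, g7 stuck-at-0, g7 inverted output, g8 stuck-at-0, g8 inverted output.
Test 3 (in0=0, in1=0, in2=1, in3=0): fault-free g1=1, g2=1, g3=1, g4=1, g5=0, g6=1, g7=1, g8=0 → 0; observed 0. Eliminates g2 inverted output.
Only g2 stuck-at-1 is consistent with every test.

g2 stuck-at-1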